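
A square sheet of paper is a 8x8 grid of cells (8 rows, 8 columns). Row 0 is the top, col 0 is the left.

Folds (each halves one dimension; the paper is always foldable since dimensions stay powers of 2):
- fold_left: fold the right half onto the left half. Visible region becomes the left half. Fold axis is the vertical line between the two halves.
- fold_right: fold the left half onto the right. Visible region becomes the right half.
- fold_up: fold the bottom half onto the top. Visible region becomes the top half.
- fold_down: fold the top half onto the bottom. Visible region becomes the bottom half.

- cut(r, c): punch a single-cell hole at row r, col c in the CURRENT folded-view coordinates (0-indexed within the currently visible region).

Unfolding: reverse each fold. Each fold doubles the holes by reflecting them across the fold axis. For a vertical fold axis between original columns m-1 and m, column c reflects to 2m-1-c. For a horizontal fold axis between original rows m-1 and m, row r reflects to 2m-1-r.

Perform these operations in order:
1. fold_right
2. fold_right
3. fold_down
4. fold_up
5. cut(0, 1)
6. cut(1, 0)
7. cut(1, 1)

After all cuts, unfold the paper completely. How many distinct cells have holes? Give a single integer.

Answer: 48

Derivation:
Op 1 fold_right: fold axis v@4; visible region now rows[0,8) x cols[4,8) = 8x4
Op 2 fold_right: fold axis v@6; visible region now rows[0,8) x cols[6,8) = 8x2
Op 3 fold_down: fold axis h@4; visible region now rows[4,8) x cols[6,8) = 4x2
Op 4 fold_up: fold axis h@6; visible region now rows[4,6) x cols[6,8) = 2x2
Op 5 cut(0, 1): punch at orig (4,7); cuts so far [(4, 7)]; region rows[4,6) x cols[6,8) = 2x2
Op 6 cut(1, 0): punch at orig (5,6); cuts so far [(4, 7), (5, 6)]; region rows[4,6) x cols[6,8) = 2x2
Op 7 cut(1, 1): punch at orig (5,7); cuts so far [(4, 7), (5, 6), (5, 7)]; region rows[4,6) x cols[6,8) = 2x2
Unfold 1 (reflect across h@6): 6 holes -> [(4, 7), (5, 6), (5, 7), (6, 6), (6, 7), (7, 7)]
Unfold 2 (reflect across h@4): 12 holes -> [(0, 7), (1, 6), (1, 7), (2, 6), (2, 7), (3, 7), (4, 7), (5, 6), (5, 7), (6, 6), (6, 7), (7, 7)]
Unfold 3 (reflect across v@6): 24 holes -> [(0, 4), (0, 7), (1, 4), (1, 5), (1, 6), (1, 7), (2, 4), (2, 5), (2, 6), (2, 7), (3, 4), (3, 7), (4, 4), (4, 7), (5, 4), (5, 5), (5, 6), (5, 7), (6, 4), (6, 5), (6, 6), (6, 7), (7, 4), (7, 7)]
Unfold 4 (reflect across v@4): 48 holes -> [(0, 0), (0, 3), (0, 4), (0, 7), (1, 0), (1, 1), (1, 2), (1, 3), (1, 4), (1, 5), (1, 6), (1, 7), (2, 0), (2, 1), (2, 2), (2, 3), (2, 4), (2, 5), (2, 6), (2, 7), (3, 0), (3, 3), (3, 4), (3, 7), (4, 0), (4, 3), (4, 4), (4, 7), (5, 0), (5, 1), (5, 2), (5, 3), (5, 4), (5, 5), (5, 6), (5, 7), (6, 0), (6, 1), (6, 2), (6, 3), (6, 4), (6, 5), (6, 6), (6, 7), (7, 0), (7, 3), (7, 4), (7, 7)]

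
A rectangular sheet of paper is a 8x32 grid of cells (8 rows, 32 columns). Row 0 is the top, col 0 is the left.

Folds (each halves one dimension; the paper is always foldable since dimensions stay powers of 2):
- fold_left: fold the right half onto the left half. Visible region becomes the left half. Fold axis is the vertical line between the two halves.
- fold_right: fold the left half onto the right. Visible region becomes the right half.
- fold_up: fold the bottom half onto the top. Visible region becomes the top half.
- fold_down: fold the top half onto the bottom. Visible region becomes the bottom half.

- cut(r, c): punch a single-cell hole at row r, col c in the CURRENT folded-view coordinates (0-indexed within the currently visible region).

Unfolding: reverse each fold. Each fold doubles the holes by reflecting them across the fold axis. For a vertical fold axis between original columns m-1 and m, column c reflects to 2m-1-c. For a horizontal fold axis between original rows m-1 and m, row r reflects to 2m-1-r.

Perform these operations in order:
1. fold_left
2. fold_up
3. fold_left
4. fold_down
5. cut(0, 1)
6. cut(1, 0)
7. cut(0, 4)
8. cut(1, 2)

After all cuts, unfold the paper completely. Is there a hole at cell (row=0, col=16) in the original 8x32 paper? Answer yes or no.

Op 1 fold_left: fold axis v@16; visible region now rows[0,8) x cols[0,16) = 8x16
Op 2 fold_up: fold axis h@4; visible region now rows[0,4) x cols[0,16) = 4x16
Op 3 fold_left: fold axis v@8; visible region now rows[0,4) x cols[0,8) = 4x8
Op 4 fold_down: fold axis h@2; visible region now rows[2,4) x cols[0,8) = 2x8
Op 5 cut(0, 1): punch at orig (2,1); cuts so far [(2, 1)]; region rows[2,4) x cols[0,8) = 2x8
Op 6 cut(1, 0): punch at orig (3,0); cuts so far [(2, 1), (3, 0)]; region rows[2,4) x cols[0,8) = 2x8
Op 7 cut(0, 4): punch at orig (2,4); cuts so far [(2, 1), (2, 4), (3, 0)]; region rows[2,4) x cols[0,8) = 2x8
Op 8 cut(1, 2): punch at orig (3,2); cuts so far [(2, 1), (2, 4), (3, 0), (3, 2)]; region rows[2,4) x cols[0,8) = 2x8
Unfold 1 (reflect across h@2): 8 holes -> [(0, 0), (0, 2), (1, 1), (1, 4), (2, 1), (2, 4), (3, 0), (3, 2)]
Unfold 2 (reflect across v@8): 16 holes -> [(0, 0), (0, 2), (0, 13), (0, 15), (1, 1), (1, 4), (1, 11), (1, 14), (2, 1), (2, 4), (2, 11), (2, 14), (3, 0), (3, 2), (3, 13), (3, 15)]
Unfold 3 (reflect across h@4): 32 holes -> [(0, 0), (0, 2), (0, 13), (0, 15), (1, 1), (1, 4), (1, 11), (1, 14), (2, 1), (2, 4), (2, 11), (2, 14), (3, 0), (3, 2), (3, 13), (3, 15), (4, 0), (4, 2), (4, 13), (4, 15), (5, 1), (5, 4), (5, 11), (5, 14), (6, 1), (6, 4), (6, 11), (6, 14), (7, 0), (7, 2), (7, 13), (7, 15)]
Unfold 4 (reflect across v@16): 64 holes -> [(0, 0), (0, 2), (0, 13), (0, 15), (0, 16), (0, 18), (0, 29), (0, 31), (1, 1), (1, 4), (1, 11), (1, 14), (1, 17), (1, 20), (1, 27), (1, 30), (2, 1), (2, 4), (2, 11), (2, 14), (2, 17), (2, 20), (2, 27), (2, 30), (3, 0), (3, 2), (3, 13), (3, 15), (3, 16), (3, 18), (3, 29), (3, 31), (4, 0), (4, 2), (4, 13), (4, 15), (4, 16), (4, 18), (4, 29), (4, 31), (5, 1), (5, 4), (5, 11), (5, 14), (5, 17), (5, 20), (5, 27), (5, 30), (6, 1), (6, 4), (6, 11), (6, 14), (6, 17), (6, 20), (6, 27), (6, 30), (7, 0), (7, 2), (7, 13), (7, 15), (7, 16), (7, 18), (7, 29), (7, 31)]
Holes: [(0, 0), (0, 2), (0, 13), (0, 15), (0, 16), (0, 18), (0, 29), (0, 31), (1, 1), (1, 4), (1, 11), (1, 14), (1, 17), (1, 20), (1, 27), (1, 30), (2, 1), (2, 4), (2, 11), (2, 14), (2, 17), (2, 20), (2, 27), (2, 30), (3, 0), (3, 2), (3, 13), (3, 15), (3, 16), (3, 18), (3, 29), (3, 31), (4, 0), (4, 2), (4, 13), (4, 15), (4, 16), (4, 18), (4, 29), (4, 31), (5, 1), (5, 4), (5, 11), (5, 14), (5, 17), (5, 20), (5, 27), (5, 30), (6, 1), (6, 4), (6, 11), (6, 14), (6, 17), (6, 20), (6, 27), (6, 30), (7, 0), (7, 2), (7, 13), (7, 15), (7, 16), (7, 18), (7, 29), (7, 31)]

Answer: yes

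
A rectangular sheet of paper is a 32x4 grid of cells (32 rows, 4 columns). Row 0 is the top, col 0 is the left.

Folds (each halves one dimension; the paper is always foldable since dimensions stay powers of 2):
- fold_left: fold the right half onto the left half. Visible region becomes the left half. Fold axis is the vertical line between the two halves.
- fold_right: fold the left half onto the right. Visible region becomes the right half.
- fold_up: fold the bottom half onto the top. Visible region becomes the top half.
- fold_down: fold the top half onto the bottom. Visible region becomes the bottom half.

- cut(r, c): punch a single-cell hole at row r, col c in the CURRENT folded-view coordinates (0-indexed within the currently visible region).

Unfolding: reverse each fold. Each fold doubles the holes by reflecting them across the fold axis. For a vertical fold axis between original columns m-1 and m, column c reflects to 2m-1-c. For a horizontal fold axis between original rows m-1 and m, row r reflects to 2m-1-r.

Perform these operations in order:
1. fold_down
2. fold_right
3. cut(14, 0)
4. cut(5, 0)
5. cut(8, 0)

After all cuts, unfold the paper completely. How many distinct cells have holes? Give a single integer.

Answer: 12

Derivation:
Op 1 fold_down: fold axis h@16; visible region now rows[16,32) x cols[0,4) = 16x4
Op 2 fold_right: fold axis v@2; visible region now rows[16,32) x cols[2,4) = 16x2
Op 3 cut(14, 0): punch at orig (30,2); cuts so far [(30, 2)]; region rows[16,32) x cols[2,4) = 16x2
Op 4 cut(5, 0): punch at orig (21,2); cuts so far [(21, 2), (30, 2)]; region rows[16,32) x cols[2,4) = 16x2
Op 5 cut(8, 0): punch at orig (24,2); cuts so far [(21, 2), (24, 2), (30, 2)]; region rows[16,32) x cols[2,4) = 16x2
Unfold 1 (reflect across v@2): 6 holes -> [(21, 1), (21, 2), (24, 1), (24, 2), (30, 1), (30, 2)]
Unfold 2 (reflect across h@16): 12 holes -> [(1, 1), (1, 2), (7, 1), (7, 2), (10, 1), (10, 2), (21, 1), (21, 2), (24, 1), (24, 2), (30, 1), (30, 2)]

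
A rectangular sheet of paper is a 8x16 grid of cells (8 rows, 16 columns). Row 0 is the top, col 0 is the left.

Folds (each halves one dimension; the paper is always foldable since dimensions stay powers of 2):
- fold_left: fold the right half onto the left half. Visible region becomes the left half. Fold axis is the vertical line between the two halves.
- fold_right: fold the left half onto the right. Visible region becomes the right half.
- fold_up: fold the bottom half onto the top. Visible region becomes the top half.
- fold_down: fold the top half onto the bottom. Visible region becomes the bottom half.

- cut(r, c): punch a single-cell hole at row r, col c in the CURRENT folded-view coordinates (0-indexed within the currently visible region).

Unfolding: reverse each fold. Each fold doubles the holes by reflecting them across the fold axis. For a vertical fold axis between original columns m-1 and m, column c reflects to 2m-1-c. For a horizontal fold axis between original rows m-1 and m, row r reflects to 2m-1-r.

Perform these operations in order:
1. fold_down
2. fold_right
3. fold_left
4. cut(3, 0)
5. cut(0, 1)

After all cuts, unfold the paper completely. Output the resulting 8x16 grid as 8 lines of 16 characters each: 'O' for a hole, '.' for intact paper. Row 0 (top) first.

Op 1 fold_down: fold axis h@4; visible region now rows[4,8) x cols[0,16) = 4x16
Op 2 fold_right: fold axis v@8; visible region now rows[4,8) x cols[8,16) = 4x8
Op 3 fold_left: fold axis v@12; visible region now rows[4,8) x cols[8,12) = 4x4
Op 4 cut(3, 0): punch at orig (7,8); cuts so far [(7, 8)]; region rows[4,8) x cols[8,12) = 4x4
Op 5 cut(0, 1): punch at orig (4,9); cuts so far [(4, 9), (7, 8)]; region rows[4,8) x cols[8,12) = 4x4
Unfold 1 (reflect across v@12): 4 holes -> [(4, 9), (4, 14), (7, 8), (7, 15)]
Unfold 2 (reflect across v@8): 8 holes -> [(4, 1), (4, 6), (4, 9), (4, 14), (7, 0), (7, 7), (7, 8), (7, 15)]
Unfold 3 (reflect across h@4): 16 holes -> [(0, 0), (0, 7), (0, 8), (0, 15), (3, 1), (3, 6), (3, 9), (3, 14), (4, 1), (4, 6), (4, 9), (4, 14), (7, 0), (7, 7), (7, 8), (7, 15)]

Answer: O......OO......O
................
................
.O....O..O....O.
.O....O..O....O.
................
................
O......OO......O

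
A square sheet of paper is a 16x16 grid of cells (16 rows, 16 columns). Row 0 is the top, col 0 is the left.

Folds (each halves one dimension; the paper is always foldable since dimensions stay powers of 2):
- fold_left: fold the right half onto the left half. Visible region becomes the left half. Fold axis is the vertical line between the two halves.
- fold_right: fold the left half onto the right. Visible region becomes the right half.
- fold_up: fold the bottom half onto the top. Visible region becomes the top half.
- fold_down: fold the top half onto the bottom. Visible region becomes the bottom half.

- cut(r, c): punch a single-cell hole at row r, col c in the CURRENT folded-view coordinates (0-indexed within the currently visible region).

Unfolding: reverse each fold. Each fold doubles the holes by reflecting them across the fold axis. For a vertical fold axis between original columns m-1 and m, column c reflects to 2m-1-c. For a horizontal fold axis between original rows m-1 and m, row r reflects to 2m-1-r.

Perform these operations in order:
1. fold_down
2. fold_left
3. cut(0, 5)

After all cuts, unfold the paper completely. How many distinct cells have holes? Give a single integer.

Answer: 4

Derivation:
Op 1 fold_down: fold axis h@8; visible region now rows[8,16) x cols[0,16) = 8x16
Op 2 fold_left: fold axis v@8; visible region now rows[8,16) x cols[0,8) = 8x8
Op 3 cut(0, 5): punch at orig (8,5); cuts so far [(8, 5)]; region rows[8,16) x cols[0,8) = 8x8
Unfold 1 (reflect across v@8): 2 holes -> [(8, 5), (8, 10)]
Unfold 2 (reflect across h@8): 4 holes -> [(7, 5), (7, 10), (8, 5), (8, 10)]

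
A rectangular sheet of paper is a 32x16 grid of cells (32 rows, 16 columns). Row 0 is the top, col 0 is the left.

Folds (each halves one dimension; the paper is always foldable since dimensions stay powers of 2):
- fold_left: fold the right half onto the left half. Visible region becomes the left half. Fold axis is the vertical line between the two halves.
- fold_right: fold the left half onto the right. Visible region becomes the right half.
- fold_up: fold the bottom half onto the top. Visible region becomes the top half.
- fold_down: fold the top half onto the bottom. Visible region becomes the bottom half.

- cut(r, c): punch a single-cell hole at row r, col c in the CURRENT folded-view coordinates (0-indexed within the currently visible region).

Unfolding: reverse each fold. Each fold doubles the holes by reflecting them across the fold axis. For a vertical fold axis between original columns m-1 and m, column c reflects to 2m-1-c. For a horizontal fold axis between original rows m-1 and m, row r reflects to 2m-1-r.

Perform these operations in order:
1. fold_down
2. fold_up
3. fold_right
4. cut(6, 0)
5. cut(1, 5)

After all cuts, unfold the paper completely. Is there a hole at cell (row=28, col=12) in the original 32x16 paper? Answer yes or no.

Op 1 fold_down: fold axis h@16; visible region now rows[16,32) x cols[0,16) = 16x16
Op 2 fold_up: fold axis h@24; visible region now rows[16,24) x cols[0,16) = 8x16
Op 3 fold_right: fold axis v@8; visible region now rows[16,24) x cols[8,16) = 8x8
Op 4 cut(6, 0): punch at orig (22,8); cuts so far [(22, 8)]; region rows[16,24) x cols[8,16) = 8x8
Op 5 cut(1, 5): punch at orig (17,13); cuts so far [(17, 13), (22, 8)]; region rows[16,24) x cols[8,16) = 8x8
Unfold 1 (reflect across v@8): 4 holes -> [(17, 2), (17, 13), (22, 7), (22, 8)]
Unfold 2 (reflect across h@24): 8 holes -> [(17, 2), (17, 13), (22, 7), (22, 8), (25, 7), (25, 8), (30, 2), (30, 13)]
Unfold 3 (reflect across h@16): 16 holes -> [(1, 2), (1, 13), (6, 7), (6, 8), (9, 7), (9, 8), (14, 2), (14, 13), (17, 2), (17, 13), (22, 7), (22, 8), (25, 7), (25, 8), (30, 2), (30, 13)]
Holes: [(1, 2), (1, 13), (6, 7), (6, 8), (9, 7), (9, 8), (14, 2), (14, 13), (17, 2), (17, 13), (22, 7), (22, 8), (25, 7), (25, 8), (30, 2), (30, 13)]

Answer: no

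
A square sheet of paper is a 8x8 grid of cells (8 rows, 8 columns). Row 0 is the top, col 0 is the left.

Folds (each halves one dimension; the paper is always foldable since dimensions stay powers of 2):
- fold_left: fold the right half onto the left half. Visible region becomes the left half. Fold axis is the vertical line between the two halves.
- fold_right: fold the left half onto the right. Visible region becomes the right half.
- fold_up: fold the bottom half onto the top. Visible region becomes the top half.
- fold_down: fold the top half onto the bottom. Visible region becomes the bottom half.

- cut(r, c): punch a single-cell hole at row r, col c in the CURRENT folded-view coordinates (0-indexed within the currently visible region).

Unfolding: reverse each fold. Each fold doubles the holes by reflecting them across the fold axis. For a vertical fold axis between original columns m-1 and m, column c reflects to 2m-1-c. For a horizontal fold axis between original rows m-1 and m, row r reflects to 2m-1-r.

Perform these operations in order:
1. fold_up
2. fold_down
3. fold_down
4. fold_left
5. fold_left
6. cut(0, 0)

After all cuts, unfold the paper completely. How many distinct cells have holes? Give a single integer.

Op 1 fold_up: fold axis h@4; visible region now rows[0,4) x cols[0,8) = 4x8
Op 2 fold_down: fold axis h@2; visible region now rows[2,4) x cols[0,8) = 2x8
Op 3 fold_down: fold axis h@3; visible region now rows[3,4) x cols[0,8) = 1x8
Op 4 fold_left: fold axis v@4; visible region now rows[3,4) x cols[0,4) = 1x4
Op 5 fold_left: fold axis v@2; visible region now rows[3,4) x cols[0,2) = 1x2
Op 6 cut(0, 0): punch at orig (3,0); cuts so far [(3, 0)]; region rows[3,4) x cols[0,2) = 1x2
Unfold 1 (reflect across v@2): 2 holes -> [(3, 0), (3, 3)]
Unfold 2 (reflect across v@4): 4 holes -> [(3, 0), (3, 3), (3, 4), (3, 7)]
Unfold 3 (reflect across h@3): 8 holes -> [(2, 0), (2, 3), (2, 4), (2, 7), (3, 0), (3, 3), (3, 4), (3, 7)]
Unfold 4 (reflect across h@2): 16 holes -> [(0, 0), (0, 3), (0, 4), (0, 7), (1, 0), (1, 3), (1, 4), (1, 7), (2, 0), (2, 3), (2, 4), (2, 7), (3, 0), (3, 3), (3, 4), (3, 7)]
Unfold 5 (reflect across h@4): 32 holes -> [(0, 0), (0, 3), (0, 4), (0, 7), (1, 0), (1, 3), (1, 4), (1, 7), (2, 0), (2, 3), (2, 4), (2, 7), (3, 0), (3, 3), (3, 4), (3, 7), (4, 0), (4, 3), (4, 4), (4, 7), (5, 0), (5, 3), (5, 4), (5, 7), (6, 0), (6, 3), (6, 4), (6, 7), (7, 0), (7, 3), (7, 4), (7, 7)]

Answer: 32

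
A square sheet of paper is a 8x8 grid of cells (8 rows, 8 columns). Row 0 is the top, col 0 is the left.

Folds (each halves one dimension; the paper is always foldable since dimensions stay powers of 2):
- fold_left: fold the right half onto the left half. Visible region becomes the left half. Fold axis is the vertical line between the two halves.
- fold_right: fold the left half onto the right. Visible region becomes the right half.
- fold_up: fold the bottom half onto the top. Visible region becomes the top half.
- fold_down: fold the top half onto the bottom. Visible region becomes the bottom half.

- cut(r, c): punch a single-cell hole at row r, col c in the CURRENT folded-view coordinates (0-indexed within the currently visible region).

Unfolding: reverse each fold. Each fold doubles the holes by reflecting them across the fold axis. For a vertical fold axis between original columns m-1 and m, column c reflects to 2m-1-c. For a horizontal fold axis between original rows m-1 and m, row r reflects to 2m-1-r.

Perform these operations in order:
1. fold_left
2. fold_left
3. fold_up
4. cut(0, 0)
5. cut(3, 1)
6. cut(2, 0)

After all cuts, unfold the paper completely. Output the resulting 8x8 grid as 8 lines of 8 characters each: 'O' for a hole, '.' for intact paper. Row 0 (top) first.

Answer: O..OO..O
........
O..OO..O
.OO..OO.
.OO..OO.
O..OO..O
........
O..OO..O

Derivation:
Op 1 fold_left: fold axis v@4; visible region now rows[0,8) x cols[0,4) = 8x4
Op 2 fold_left: fold axis v@2; visible region now rows[0,8) x cols[0,2) = 8x2
Op 3 fold_up: fold axis h@4; visible region now rows[0,4) x cols[0,2) = 4x2
Op 4 cut(0, 0): punch at orig (0,0); cuts so far [(0, 0)]; region rows[0,4) x cols[0,2) = 4x2
Op 5 cut(3, 1): punch at orig (3,1); cuts so far [(0, 0), (3, 1)]; region rows[0,4) x cols[0,2) = 4x2
Op 6 cut(2, 0): punch at orig (2,0); cuts so far [(0, 0), (2, 0), (3, 1)]; region rows[0,4) x cols[0,2) = 4x2
Unfold 1 (reflect across h@4): 6 holes -> [(0, 0), (2, 0), (3, 1), (4, 1), (5, 0), (7, 0)]
Unfold 2 (reflect across v@2): 12 holes -> [(0, 0), (0, 3), (2, 0), (2, 3), (3, 1), (3, 2), (4, 1), (4, 2), (5, 0), (5, 3), (7, 0), (7, 3)]
Unfold 3 (reflect across v@4): 24 holes -> [(0, 0), (0, 3), (0, 4), (0, 7), (2, 0), (2, 3), (2, 4), (2, 7), (3, 1), (3, 2), (3, 5), (3, 6), (4, 1), (4, 2), (4, 5), (4, 6), (5, 0), (5, 3), (5, 4), (5, 7), (7, 0), (7, 3), (7, 4), (7, 7)]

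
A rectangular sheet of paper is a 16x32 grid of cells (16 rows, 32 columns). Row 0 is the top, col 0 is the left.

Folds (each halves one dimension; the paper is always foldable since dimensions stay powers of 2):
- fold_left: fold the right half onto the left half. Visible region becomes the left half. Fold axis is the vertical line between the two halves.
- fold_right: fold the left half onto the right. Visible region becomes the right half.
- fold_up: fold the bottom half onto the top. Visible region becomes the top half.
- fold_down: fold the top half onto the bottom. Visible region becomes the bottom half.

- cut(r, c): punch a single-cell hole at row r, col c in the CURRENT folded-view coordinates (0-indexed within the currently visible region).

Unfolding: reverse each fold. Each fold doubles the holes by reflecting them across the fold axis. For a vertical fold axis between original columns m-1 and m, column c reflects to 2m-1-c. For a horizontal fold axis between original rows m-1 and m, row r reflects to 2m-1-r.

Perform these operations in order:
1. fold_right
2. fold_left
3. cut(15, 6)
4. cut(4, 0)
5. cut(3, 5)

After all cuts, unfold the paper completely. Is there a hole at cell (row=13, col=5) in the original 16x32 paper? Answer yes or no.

Op 1 fold_right: fold axis v@16; visible region now rows[0,16) x cols[16,32) = 16x16
Op 2 fold_left: fold axis v@24; visible region now rows[0,16) x cols[16,24) = 16x8
Op 3 cut(15, 6): punch at orig (15,22); cuts so far [(15, 22)]; region rows[0,16) x cols[16,24) = 16x8
Op 4 cut(4, 0): punch at orig (4,16); cuts so far [(4, 16), (15, 22)]; region rows[0,16) x cols[16,24) = 16x8
Op 5 cut(3, 5): punch at orig (3,21); cuts so far [(3, 21), (4, 16), (15, 22)]; region rows[0,16) x cols[16,24) = 16x8
Unfold 1 (reflect across v@24): 6 holes -> [(3, 21), (3, 26), (4, 16), (4, 31), (15, 22), (15, 25)]
Unfold 2 (reflect across v@16): 12 holes -> [(3, 5), (3, 10), (3, 21), (3, 26), (4, 0), (4, 15), (4, 16), (4, 31), (15, 6), (15, 9), (15, 22), (15, 25)]
Holes: [(3, 5), (3, 10), (3, 21), (3, 26), (4, 0), (4, 15), (4, 16), (4, 31), (15, 6), (15, 9), (15, 22), (15, 25)]

Answer: no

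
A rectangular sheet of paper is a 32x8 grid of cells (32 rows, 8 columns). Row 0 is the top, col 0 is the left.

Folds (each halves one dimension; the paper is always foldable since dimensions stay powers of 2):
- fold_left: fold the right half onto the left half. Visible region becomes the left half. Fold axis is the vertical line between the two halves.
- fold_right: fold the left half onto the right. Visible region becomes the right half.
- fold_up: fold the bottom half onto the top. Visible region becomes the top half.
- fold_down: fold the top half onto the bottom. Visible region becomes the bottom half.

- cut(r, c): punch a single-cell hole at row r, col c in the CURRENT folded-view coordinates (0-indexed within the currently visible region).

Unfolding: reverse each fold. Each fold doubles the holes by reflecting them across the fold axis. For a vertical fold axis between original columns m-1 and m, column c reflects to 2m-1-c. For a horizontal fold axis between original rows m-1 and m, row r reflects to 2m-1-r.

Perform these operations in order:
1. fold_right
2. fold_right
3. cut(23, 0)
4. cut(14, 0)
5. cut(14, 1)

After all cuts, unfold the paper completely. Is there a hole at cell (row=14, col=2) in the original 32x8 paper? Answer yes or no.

Op 1 fold_right: fold axis v@4; visible region now rows[0,32) x cols[4,8) = 32x4
Op 2 fold_right: fold axis v@6; visible region now rows[0,32) x cols[6,8) = 32x2
Op 3 cut(23, 0): punch at orig (23,6); cuts so far [(23, 6)]; region rows[0,32) x cols[6,8) = 32x2
Op 4 cut(14, 0): punch at orig (14,6); cuts so far [(14, 6), (23, 6)]; region rows[0,32) x cols[6,8) = 32x2
Op 5 cut(14, 1): punch at orig (14,7); cuts so far [(14, 6), (14, 7), (23, 6)]; region rows[0,32) x cols[6,8) = 32x2
Unfold 1 (reflect across v@6): 6 holes -> [(14, 4), (14, 5), (14, 6), (14, 7), (23, 5), (23, 6)]
Unfold 2 (reflect across v@4): 12 holes -> [(14, 0), (14, 1), (14, 2), (14, 3), (14, 4), (14, 5), (14, 6), (14, 7), (23, 1), (23, 2), (23, 5), (23, 6)]
Holes: [(14, 0), (14, 1), (14, 2), (14, 3), (14, 4), (14, 5), (14, 6), (14, 7), (23, 1), (23, 2), (23, 5), (23, 6)]

Answer: yes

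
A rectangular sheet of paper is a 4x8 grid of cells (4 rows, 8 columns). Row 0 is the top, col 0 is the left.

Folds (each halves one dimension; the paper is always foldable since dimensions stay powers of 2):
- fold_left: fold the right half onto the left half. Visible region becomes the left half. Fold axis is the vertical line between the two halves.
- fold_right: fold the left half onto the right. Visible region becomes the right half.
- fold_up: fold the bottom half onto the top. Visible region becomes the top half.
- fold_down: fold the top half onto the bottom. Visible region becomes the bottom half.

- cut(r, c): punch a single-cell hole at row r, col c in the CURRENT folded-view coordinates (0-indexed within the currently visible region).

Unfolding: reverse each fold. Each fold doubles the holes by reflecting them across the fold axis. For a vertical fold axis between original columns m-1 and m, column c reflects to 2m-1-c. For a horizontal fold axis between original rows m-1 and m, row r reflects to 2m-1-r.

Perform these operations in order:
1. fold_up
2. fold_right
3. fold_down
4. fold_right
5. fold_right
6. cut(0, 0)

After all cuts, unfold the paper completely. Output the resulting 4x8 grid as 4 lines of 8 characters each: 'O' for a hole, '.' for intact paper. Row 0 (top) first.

Op 1 fold_up: fold axis h@2; visible region now rows[0,2) x cols[0,8) = 2x8
Op 2 fold_right: fold axis v@4; visible region now rows[0,2) x cols[4,8) = 2x4
Op 3 fold_down: fold axis h@1; visible region now rows[1,2) x cols[4,8) = 1x4
Op 4 fold_right: fold axis v@6; visible region now rows[1,2) x cols[6,8) = 1x2
Op 5 fold_right: fold axis v@7; visible region now rows[1,2) x cols[7,8) = 1x1
Op 6 cut(0, 0): punch at orig (1,7); cuts so far [(1, 7)]; region rows[1,2) x cols[7,8) = 1x1
Unfold 1 (reflect across v@7): 2 holes -> [(1, 6), (1, 7)]
Unfold 2 (reflect across v@6): 4 holes -> [(1, 4), (1, 5), (1, 6), (1, 7)]
Unfold 3 (reflect across h@1): 8 holes -> [(0, 4), (0, 5), (0, 6), (0, 7), (1, 4), (1, 5), (1, 6), (1, 7)]
Unfold 4 (reflect across v@4): 16 holes -> [(0, 0), (0, 1), (0, 2), (0, 3), (0, 4), (0, 5), (0, 6), (0, 7), (1, 0), (1, 1), (1, 2), (1, 3), (1, 4), (1, 5), (1, 6), (1, 7)]
Unfold 5 (reflect across h@2): 32 holes -> [(0, 0), (0, 1), (0, 2), (0, 3), (0, 4), (0, 5), (0, 6), (0, 7), (1, 0), (1, 1), (1, 2), (1, 3), (1, 4), (1, 5), (1, 6), (1, 7), (2, 0), (2, 1), (2, 2), (2, 3), (2, 4), (2, 5), (2, 6), (2, 7), (3, 0), (3, 1), (3, 2), (3, 3), (3, 4), (3, 5), (3, 6), (3, 7)]

Answer: OOOOOOOO
OOOOOOOO
OOOOOOOO
OOOOOOOO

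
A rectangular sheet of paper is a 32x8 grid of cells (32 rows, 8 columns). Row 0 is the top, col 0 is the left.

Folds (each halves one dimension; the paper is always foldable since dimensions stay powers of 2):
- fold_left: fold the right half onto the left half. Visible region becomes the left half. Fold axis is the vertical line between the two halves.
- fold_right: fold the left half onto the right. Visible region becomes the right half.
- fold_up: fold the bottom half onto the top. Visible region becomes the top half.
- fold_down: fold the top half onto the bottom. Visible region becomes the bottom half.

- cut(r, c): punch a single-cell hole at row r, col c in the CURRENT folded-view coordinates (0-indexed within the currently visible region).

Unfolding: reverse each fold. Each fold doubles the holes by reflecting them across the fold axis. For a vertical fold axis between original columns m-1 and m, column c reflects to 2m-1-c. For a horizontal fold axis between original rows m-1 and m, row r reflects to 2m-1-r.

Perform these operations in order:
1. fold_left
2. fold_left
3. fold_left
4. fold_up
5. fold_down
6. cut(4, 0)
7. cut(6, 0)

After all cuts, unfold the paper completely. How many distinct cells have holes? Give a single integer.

Answer: 64

Derivation:
Op 1 fold_left: fold axis v@4; visible region now rows[0,32) x cols[0,4) = 32x4
Op 2 fold_left: fold axis v@2; visible region now rows[0,32) x cols[0,2) = 32x2
Op 3 fold_left: fold axis v@1; visible region now rows[0,32) x cols[0,1) = 32x1
Op 4 fold_up: fold axis h@16; visible region now rows[0,16) x cols[0,1) = 16x1
Op 5 fold_down: fold axis h@8; visible region now rows[8,16) x cols[0,1) = 8x1
Op 6 cut(4, 0): punch at orig (12,0); cuts so far [(12, 0)]; region rows[8,16) x cols[0,1) = 8x1
Op 7 cut(6, 0): punch at orig (14,0); cuts so far [(12, 0), (14, 0)]; region rows[8,16) x cols[0,1) = 8x1
Unfold 1 (reflect across h@8): 4 holes -> [(1, 0), (3, 0), (12, 0), (14, 0)]
Unfold 2 (reflect across h@16): 8 holes -> [(1, 0), (3, 0), (12, 0), (14, 0), (17, 0), (19, 0), (28, 0), (30, 0)]
Unfold 3 (reflect across v@1): 16 holes -> [(1, 0), (1, 1), (3, 0), (3, 1), (12, 0), (12, 1), (14, 0), (14, 1), (17, 0), (17, 1), (19, 0), (19, 1), (28, 0), (28, 1), (30, 0), (30, 1)]
Unfold 4 (reflect across v@2): 32 holes -> [(1, 0), (1, 1), (1, 2), (1, 3), (3, 0), (3, 1), (3, 2), (3, 3), (12, 0), (12, 1), (12, 2), (12, 3), (14, 0), (14, 1), (14, 2), (14, 3), (17, 0), (17, 1), (17, 2), (17, 3), (19, 0), (19, 1), (19, 2), (19, 3), (28, 0), (28, 1), (28, 2), (28, 3), (30, 0), (30, 1), (30, 2), (30, 3)]
Unfold 5 (reflect across v@4): 64 holes -> [(1, 0), (1, 1), (1, 2), (1, 3), (1, 4), (1, 5), (1, 6), (1, 7), (3, 0), (3, 1), (3, 2), (3, 3), (3, 4), (3, 5), (3, 6), (3, 7), (12, 0), (12, 1), (12, 2), (12, 3), (12, 4), (12, 5), (12, 6), (12, 7), (14, 0), (14, 1), (14, 2), (14, 3), (14, 4), (14, 5), (14, 6), (14, 7), (17, 0), (17, 1), (17, 2), (17, 3), (17, 4), (17, 5), (17, 6), (17, 7), (19, 0), (19, 1), (19, 2), (19, 3), (19, 4), (19, 5), (19, 6), (19, 7), (28, 0), (28, 1), (28, 2), (28, 3), (28, 4), (28, 5), (28, 6), (28, 7), (30, 0), (30, 1), (30, 2), (30, 3), (30, 4), (30, 5), (30, 6), (30, 7)]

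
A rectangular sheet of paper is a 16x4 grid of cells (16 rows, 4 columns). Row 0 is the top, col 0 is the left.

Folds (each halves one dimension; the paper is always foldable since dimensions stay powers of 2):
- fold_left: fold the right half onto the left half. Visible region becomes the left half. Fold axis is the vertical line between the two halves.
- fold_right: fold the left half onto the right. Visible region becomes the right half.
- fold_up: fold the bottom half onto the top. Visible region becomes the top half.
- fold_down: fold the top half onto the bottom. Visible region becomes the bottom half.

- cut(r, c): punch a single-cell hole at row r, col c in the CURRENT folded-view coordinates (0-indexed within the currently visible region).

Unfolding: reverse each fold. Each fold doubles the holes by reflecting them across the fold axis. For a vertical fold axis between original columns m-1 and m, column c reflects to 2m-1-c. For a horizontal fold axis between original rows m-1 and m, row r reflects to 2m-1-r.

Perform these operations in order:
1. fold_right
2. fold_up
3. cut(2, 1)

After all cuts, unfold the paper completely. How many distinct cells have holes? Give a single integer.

Op 1 fold_right: fold axis v@2; visible region now rows[0,16) x cols[2,4) = 16x2
Op 2 fold_up: fold axis h@8; visible region now rows[0,8) x cols[2,4) = 8x2
Op 3 cut(2, 1): punch at orig (2,3); cuts so far [(2, 3)]; region rows[0,8) x cols[2,4) = 8x2
Unfold 1 (reflect across h@8): 2 holes -> [(2, 3), (13, 3)]
Unfold 2 (reflect across v@2): 4 holes -> [(2, 0), (2, 3), (13, 0), (13, 3)]

Answer: 4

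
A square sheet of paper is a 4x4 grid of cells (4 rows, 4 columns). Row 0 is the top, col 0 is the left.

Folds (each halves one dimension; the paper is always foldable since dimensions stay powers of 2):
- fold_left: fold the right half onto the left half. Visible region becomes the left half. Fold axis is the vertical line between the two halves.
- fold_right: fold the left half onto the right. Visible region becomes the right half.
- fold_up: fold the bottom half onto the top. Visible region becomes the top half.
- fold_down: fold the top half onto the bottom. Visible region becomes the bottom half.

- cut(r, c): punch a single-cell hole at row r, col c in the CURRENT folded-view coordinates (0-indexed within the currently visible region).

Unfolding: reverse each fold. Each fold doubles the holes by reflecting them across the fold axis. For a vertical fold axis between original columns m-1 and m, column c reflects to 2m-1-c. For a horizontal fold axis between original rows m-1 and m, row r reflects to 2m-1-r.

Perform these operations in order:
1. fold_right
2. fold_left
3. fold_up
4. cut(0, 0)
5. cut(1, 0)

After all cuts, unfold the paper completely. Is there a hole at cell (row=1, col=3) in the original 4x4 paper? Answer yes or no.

Op 1 fold_right: fold axis v@2; visible region now rows[0,4) x cols[2,4) = 4x2
Op 2 fold_left: fold axis v@3; visible region now rows[0,4) x cols[2,3) = 4x1
Op 3 fold_up: fold axis h@2; visible region now rows[0,2) x cols[2,3) = 2x1
Op 4 cut(0, 0): punch at orig (0,2); cuts so far [(0, 2)]; region rows[0,2) x cols[2,3) = 2x1
Op 5 cut(1, 0): punch at orig (1,2); cuts so far [(0, 2), (1, 2)]; region rows[0,2) x cols[2,3) = 2x1
Unfold 1 (reflect across h@2): 4 holes -> [(0, 2), (1, 2), (2, 2), (3, 2)]
Unfold 2 (reflect across v@3): 8 holes -> [(0, 2), (0, 3), (1, 2), (1, 3), (2, 2), (2, 3), (3, 2), (3, 3)]
Unfold 3 (reflect across v@2): 16 holes -> [(0, 0), (0, 1), (0, 2), (0, 3), (1, 0), (1, 1), (1, 2), (1, 3), (2, 0), (2, 1), (2, 2), (2, 3), (3, 0), (3, 1), (3, 2), (3, 3)]
Holes: [(0, 0), (0, 1), (0, 2), (0, 3), (1, 0), (1, 1), (1, 2), (1, 3), (2, 0), (2, 1), (2, 2), (2, 3), (3, 0), (3, 1), (3, 2), (3, 3)]

Answer: yes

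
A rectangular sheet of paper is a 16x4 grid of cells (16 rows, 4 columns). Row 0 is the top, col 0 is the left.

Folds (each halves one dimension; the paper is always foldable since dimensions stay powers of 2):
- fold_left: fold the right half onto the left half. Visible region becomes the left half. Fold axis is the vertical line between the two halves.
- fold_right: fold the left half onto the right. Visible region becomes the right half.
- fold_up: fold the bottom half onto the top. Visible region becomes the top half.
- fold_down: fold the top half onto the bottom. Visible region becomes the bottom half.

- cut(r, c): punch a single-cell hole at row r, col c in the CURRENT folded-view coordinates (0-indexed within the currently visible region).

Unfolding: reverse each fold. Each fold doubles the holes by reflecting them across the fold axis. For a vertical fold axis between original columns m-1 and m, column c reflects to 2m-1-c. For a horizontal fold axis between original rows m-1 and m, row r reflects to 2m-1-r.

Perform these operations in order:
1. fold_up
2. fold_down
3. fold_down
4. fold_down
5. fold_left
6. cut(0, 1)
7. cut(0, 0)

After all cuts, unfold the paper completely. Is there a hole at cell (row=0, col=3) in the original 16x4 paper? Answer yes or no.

Op 1 fold_up: fold axis h@8; visible region now rows[0,8) x cols[0,4) = 8x4
Op 2 fold_down: fold axis h@4; visible region now rows[4,8) x cols[0,4) = 4x4
Op 3 fold_down: fold axis h@6; visible region now rows[6,8) x cols[0,4) = 2x4
Op 4 fold_down: fold axis h@7; visible region now rows[7,8) x cols[0,4) = 1x4
Op 5 fold_left: fold axis v@2; visible region now rows[7,8) x cols[0,2) = 1x2
Op 6 cut(0, 1): punch at orig (7,1); cuts so far [(7, 1)]; region rows[7,8) x cols[0,2) = 1x2
Op 7 cut(0, 0): punch at orig (7,0); cuts so far [(7, 0), (7, 1)]; region rows[7,8) x cols[0,2) = 1x2
Unfold 1 (reflect across v@2): 4 holes -> [(7, 0), (7, 1), (7, 2), (7, 3)]
Unfold 2 (reflect across h@7): 8 holes -> [(6, 0), (6, 1), (6, 2), (6, 3), (7, 0), (7, 1), (7, 2), (7, 3)]
Unfold 3 (reflect across h@6): 16 holes -> [(4, 0), (4, 1), (4, 2), (4, 3), (5, 0), (5, 1), (5, 2), (5, 3), (6, 0), (6, 1), (6, 2), (6, 3), (7, 0), (7, 1), (7, 2), (7, 3)]
Unfold 4 (reflect across h@4): 32 holes -> [(0, 0), (0, 1), (0, 2), (0, 3), (1, 0), (1, 1), (1, 2), (1, 3), (2, 0), (2, 1), (2, 2), (2, 3), (3, 0), (3, 1), (3, 2), (3, 3), (4, 0), (4, 1), (4, 2), (4, 3), (5, 0), (5, 1), (5, 2), (5, 3), (6, 0), (6, 1), (6, 2), (6, 3), (7, 0), (7, 1), (7, 2), (7, 3)]
Unfold 5 (reflect across h@8): 64 holes -> [(0, 0), (0, 1), (0, 2), (0, 3), (1, 0), (1, 1), (1, 2), (1, 3), (2, 0), (2, 1), (2, 2), (2, 3), (3, 0), (3, 1), (3, 2), (3, 3), (4, 0), (4, 1), (4, 2), (4, 3), (5, 0), (5, 1), (5, 2), (5, 3), (6, 0), (6, 1), (6, 2), (6, 3), (7, 0), (7, 1), (7, 2), (7, 3), (8, 0), (8, 1), (8, 2), (8, 3), (9, 0), (9, 1), (9, 2), (9, 3), (10, 0), (10, 1), (10, 2), (10, 3), (11, 0), (11, 1), (11, 2), (11, 3), (12, 0), (12, 1), (12, 2), (12, 3), (13, 0), (13, 1), (13, 2), (13, 3), (14, 0), (14, 1), (14, 2), (14, 3), (15, 0), (15, 1), (15, 2), (15, 3)]
Holes: [(0, 0), (0, 1), (0, 2), (0, 3), (1, 0), (1, 1), (1, 2), (1, 3), (2, 0), (2, 1), (2, 2), (2, 3), (3, 0), (3, 1), (3, 2), (3, 3), (4, 0), (4, 1), (4, 2), (4, 3), (5, 0), (5, 1), (5, 2), (5, 3), (6, 0), (6, 1), (6, 2), (6, 3), (7, 0), (7, 1), (7, 2), (7, 3), (8, 0), (8, 1), (8, 2), (8, 3), (9, 0), (9, 1), (9, 2), (9, 3), (10, 0), (10, 1), (10, 2), (10, 3), (11, 0), (11, 1), (11, 2), (11, 3), (12, 0), (12, 1), (12, 2), (12, 3), (13, 0), (13, 1), (13, 2), (13, 3), (14, 0), (14, 1), (14, 2), (14, 3), (15, 0), (15, 1), (15, 2), (15, 3)]

Answer: yes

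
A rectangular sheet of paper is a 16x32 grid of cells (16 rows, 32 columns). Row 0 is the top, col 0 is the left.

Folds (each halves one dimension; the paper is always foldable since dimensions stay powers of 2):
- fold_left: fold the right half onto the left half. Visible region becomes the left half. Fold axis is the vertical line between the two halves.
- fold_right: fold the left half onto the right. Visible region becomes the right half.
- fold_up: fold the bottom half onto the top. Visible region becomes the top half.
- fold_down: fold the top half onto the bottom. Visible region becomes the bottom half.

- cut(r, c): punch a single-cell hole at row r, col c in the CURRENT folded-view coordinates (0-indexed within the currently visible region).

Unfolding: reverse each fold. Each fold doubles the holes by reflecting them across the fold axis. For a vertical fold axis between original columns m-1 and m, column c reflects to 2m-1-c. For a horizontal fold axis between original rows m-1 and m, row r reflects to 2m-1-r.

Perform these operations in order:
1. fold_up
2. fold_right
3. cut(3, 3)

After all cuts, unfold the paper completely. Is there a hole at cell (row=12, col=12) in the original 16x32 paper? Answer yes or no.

Op 1 fold_up: fold axis h@8; visible region now rows[0,8) x cols[0,32) = 8x32
Op 2 fold_right: fold axis v@16; visible region now rows[0,8) x cols[16,32) = 8x16
Op 3 cut(3, 3): punch at orig (3,19); cuts so far [(3, 19)]; region rows[0,8) x cols[16,32) = 8x16
Unfold 1 (reflect across v@16): 2 holes -> [(3, 12), (3, 19)]
Unfold 2 (reflect across h@8): 4 holes -> [(3, 12), (3, 19), (12, 12), (12, 19)]
Holes: [(3, 12), (3, 19), (12, 12), (12, 19)]

Answer: yes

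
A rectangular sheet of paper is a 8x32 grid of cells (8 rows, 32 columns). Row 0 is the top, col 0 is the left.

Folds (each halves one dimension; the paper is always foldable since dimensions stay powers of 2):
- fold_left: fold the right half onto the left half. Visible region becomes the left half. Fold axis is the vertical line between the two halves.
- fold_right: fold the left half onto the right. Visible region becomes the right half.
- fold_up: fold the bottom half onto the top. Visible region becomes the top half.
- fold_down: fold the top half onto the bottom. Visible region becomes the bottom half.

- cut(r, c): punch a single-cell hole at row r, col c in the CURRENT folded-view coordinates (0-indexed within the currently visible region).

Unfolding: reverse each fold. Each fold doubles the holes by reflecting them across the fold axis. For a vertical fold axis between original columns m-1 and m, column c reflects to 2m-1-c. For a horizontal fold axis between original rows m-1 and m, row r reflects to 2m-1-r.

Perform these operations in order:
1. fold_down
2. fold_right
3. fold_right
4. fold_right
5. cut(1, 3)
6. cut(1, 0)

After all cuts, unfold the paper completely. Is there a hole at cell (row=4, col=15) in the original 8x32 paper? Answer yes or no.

Op 1 fold_down: fold axis h@4; visible region now rows[4,8) x cols[0,32) = 4x32
Op 2 fold_right: fold axis v@16; visible region now rows[4,8) x cols[16,32) = 4x16
Op 3 fold_right: fold axis v@24; visible region now rows[4,8) x cols[24,32) = 4x8
Op 4 fold_right: fold axis v@28; visible region now rows[4,8) x cols[28,32) = 4x4
Op 5 cut(1, 3): punch at orig (5,31); cuts so far [(5, 31)]; region rows[4,8) x cols[28,32) = 4x4
Op 6 cut(1, 0): punch at orig (5,28); cuts so far [(5, 28), (5, 31)]; region rows[4,8) x cols[28,32) = 4x4
Unfold 1 (reflect across v@28): 4 holes -> [(5, 24), (5, 27), (5, 28), (5, 31)]
Unfold 2 (reflect across v@24): 8 holes -> [(5, 16), (5, 19), (5, 20), (5, 23), (5, 24), (5, 27), (5, 28), (5, 31)]
Unfold 3 (reflect across v@16): 16 holes -> [(5, 0), (5, 3), (5, 4), (5, 7), (5, 8), (5, 11), (5, 12), (5, 15), (5, 16), (5, 19), (5, 20), (5, 23), (5, 24), (5, 27), (5, 28), (5, 31)]
Unfold 4 (reflect across h@4): 32 holes -> [(2, 0), (2, 3), (2, 4), (2, 7), (2, 8), (2, 11), (2, 12), (2, 15), (2, 16), (2, 19), (2, 20), (2, 23), (2, 24), (2, 27), (2, 28), (2, 31), (5, 0), (5, 3), (5, 4), (5, 7), (5, 8), (5, 11), (5, 12), (5, 15), (5, 16), (5, 19), (5, 20), (5, 23), (5, 24), (5, 27), (5, 28), (5, 31)]
Holes: [(2, 0), (2, 3), (2, 4), (2, 7), (2, 8), (2, 11), (2, 12), (2, 15), (2, 16), (2, 19), (2, 20), (2, 23), (2, 24), (2, 27), (2, 28), (2, 31), (5, 0), (5, 3), (5, 4), (5, 7), (5, 8), (5, 11), (5, 12), (5, 15), (5, 16), (5, 19), (5, 20), (5, 23), (5, 24), (5, 27), (5, 28), (5, 31)]

Answer: no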